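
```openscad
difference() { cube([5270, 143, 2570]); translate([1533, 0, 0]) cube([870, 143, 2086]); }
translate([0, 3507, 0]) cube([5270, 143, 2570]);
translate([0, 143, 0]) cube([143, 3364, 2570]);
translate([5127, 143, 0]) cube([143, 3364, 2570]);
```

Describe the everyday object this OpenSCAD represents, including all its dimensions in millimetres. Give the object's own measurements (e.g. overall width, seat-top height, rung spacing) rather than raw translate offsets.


A single room: four walls, each 2570 mm tall and 143 mm thick, enclosing an outside footprint 5270×3650 mm (x × y), no floor or roof. The front and back walls (−y and +y sides) run the full x-width; the side walls fit between their inner faces. A door opening 870 mm wide and 2086 mm tall is cut through the front wall from the floor up, its −x edge 1533 mm from the wall's −x end.


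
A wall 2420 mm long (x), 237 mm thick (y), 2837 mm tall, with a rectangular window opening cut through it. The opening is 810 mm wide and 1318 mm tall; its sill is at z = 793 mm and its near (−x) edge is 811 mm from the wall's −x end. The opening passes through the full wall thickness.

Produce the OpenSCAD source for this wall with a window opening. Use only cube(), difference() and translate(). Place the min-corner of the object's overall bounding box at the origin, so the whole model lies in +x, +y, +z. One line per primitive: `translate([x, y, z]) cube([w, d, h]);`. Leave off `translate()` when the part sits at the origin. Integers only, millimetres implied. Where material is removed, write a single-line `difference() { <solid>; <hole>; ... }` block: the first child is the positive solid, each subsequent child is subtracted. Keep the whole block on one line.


difference() { cube([2420, 237, 2837]); translate([811, 0, 793]) cube([810, 237, 1318]); }


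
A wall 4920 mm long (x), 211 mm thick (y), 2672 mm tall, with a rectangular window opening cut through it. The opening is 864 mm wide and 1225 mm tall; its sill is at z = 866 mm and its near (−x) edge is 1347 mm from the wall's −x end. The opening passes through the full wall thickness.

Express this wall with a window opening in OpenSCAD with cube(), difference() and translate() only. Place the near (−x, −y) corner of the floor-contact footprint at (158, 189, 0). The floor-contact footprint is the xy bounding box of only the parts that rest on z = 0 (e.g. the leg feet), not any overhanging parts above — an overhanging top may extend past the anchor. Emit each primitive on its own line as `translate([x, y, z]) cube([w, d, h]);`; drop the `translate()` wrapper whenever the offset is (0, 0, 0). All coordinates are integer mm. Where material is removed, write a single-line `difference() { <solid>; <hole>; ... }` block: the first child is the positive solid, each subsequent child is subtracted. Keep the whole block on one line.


difference() { translate([158, 189, 0]) cube([4920, 211, 2672]); translate([1505, 189, 866]) cube([864, 211, 1225]); }


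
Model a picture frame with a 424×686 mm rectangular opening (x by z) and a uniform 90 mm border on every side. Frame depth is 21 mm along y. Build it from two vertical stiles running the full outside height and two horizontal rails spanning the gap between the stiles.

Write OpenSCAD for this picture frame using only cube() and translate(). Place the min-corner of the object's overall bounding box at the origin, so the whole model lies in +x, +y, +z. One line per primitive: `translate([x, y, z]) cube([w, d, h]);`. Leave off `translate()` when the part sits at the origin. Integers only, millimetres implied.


cube([90, 21, 866]);
translate([514, 0, 0]) cube([90, 21, 866]);
translate([90, 0, 0]) cube([424, 21, 90]);
translate([90, 0, 776]) cube([424, 21, 90]);


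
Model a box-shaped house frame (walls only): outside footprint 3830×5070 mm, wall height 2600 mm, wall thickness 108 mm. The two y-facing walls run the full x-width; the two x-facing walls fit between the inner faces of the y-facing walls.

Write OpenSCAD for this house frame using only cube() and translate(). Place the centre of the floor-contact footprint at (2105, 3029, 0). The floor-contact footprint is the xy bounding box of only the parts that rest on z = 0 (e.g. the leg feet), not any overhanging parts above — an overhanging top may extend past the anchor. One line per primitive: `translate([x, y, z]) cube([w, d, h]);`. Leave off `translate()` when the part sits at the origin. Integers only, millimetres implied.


translate([190, 494, 0]) cube([3830, 108, 2600]);
translate([190, 5456, 0]) cube([3830, 108, 2600]);
translate([190, 602, 0]) cube([108, 4854, 2600]);
translate([3912, 602, 0]) cube([108, 4854, 2600]);


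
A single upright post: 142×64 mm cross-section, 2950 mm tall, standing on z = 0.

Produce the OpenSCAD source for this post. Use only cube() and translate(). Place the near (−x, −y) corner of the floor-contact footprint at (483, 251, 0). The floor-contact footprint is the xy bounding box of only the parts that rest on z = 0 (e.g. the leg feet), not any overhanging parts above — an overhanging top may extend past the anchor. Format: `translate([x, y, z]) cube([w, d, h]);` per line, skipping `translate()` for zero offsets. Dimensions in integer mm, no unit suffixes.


translate([483, 251, 0]) cube([142, 64, 2950]);


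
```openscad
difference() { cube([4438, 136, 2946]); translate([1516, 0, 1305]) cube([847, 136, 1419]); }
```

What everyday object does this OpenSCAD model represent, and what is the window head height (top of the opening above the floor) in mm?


A wall with a window opening. The window head height is 2724 mm.

A wall with a rectangular opening subtracted — a window. Sill at z = 1305, opening 1419 mm tall, so the head is at 1305 + 1419 = 2724 mm.


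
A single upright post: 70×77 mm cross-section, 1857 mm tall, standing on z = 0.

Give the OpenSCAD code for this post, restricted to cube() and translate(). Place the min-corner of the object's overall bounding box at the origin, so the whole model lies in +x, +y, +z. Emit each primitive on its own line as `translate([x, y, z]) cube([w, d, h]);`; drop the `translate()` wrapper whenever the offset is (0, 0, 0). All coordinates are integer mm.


cube([70, 77, 1857]);


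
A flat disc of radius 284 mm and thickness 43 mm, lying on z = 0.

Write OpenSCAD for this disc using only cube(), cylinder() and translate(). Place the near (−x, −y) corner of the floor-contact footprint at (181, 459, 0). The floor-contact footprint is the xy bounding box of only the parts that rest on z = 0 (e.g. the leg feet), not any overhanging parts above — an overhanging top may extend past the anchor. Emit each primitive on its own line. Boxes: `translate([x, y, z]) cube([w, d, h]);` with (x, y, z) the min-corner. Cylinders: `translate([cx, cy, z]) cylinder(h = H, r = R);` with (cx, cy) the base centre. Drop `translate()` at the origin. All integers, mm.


translate([465, 743, 0]) cylinder(h = 43, r = 284);


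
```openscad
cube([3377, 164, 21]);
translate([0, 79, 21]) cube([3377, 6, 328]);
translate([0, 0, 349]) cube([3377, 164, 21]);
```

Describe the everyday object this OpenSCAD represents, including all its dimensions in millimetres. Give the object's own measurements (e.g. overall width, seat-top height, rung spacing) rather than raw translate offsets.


An I-beam lying along x, 3377 mm long. Overall section height 370 mm. Two flanges 164 mm wide (y) and 21 mm thick, one on the floor and one at the top; a web 6 mm thick runs between them, centred on the flange width.


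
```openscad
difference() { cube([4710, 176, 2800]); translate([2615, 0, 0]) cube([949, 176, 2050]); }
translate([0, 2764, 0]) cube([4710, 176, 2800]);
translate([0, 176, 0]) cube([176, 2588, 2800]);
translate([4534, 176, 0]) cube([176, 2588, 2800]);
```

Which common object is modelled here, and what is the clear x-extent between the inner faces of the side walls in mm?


A single room. The interior width is 4358 mm.

Four walls enclosing a rectangle with a door in the front wall — a room. Outside width 4710 minus two 176 mm walls gives 4358 mm.


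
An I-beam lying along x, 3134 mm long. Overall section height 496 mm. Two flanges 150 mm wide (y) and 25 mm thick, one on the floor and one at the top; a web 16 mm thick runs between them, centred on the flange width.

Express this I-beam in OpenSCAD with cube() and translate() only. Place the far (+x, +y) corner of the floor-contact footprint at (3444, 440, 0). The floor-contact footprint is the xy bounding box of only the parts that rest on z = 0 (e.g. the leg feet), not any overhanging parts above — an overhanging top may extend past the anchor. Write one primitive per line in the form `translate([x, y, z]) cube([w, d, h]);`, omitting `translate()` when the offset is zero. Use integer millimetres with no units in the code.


translate([310, 290, 0]) cube([3134, 150, 25]);
translate([310, 357, 25]) cube([3134, 16, 446]);
translate([310, 290, 471]) cube([3134, 150, 25]);


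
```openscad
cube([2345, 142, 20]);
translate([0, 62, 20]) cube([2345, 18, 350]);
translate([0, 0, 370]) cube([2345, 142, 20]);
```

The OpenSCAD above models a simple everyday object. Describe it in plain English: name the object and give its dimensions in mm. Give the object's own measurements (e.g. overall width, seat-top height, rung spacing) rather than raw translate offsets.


An I-beam lying along x, 2345 mm long. Overall section height 390 mm. Two flanges 142 mm wide (y) and 20 mm thick, one on the floor and one at the top; a web 18 mm thick runs between them, centred on the flange width.


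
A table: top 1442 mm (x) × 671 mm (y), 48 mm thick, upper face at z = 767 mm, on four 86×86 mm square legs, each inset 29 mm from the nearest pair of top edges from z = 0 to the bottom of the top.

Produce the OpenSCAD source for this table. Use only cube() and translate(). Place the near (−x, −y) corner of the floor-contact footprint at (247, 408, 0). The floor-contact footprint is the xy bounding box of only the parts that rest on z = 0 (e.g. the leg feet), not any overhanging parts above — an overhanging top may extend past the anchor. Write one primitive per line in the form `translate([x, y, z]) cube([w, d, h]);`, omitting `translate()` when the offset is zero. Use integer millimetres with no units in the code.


translate([218, 379, 719]) cube([1442, 671, 48]);
translate([247, 408, 0]) cube([86, 86, 719]);
translate([1545, 408, 0]) cube([86, 86, 719]);
translate([247, 935, 0]) cube([86, 86, 719]);
translate([1545, 935, 0]) cube([86, 86, 719]);


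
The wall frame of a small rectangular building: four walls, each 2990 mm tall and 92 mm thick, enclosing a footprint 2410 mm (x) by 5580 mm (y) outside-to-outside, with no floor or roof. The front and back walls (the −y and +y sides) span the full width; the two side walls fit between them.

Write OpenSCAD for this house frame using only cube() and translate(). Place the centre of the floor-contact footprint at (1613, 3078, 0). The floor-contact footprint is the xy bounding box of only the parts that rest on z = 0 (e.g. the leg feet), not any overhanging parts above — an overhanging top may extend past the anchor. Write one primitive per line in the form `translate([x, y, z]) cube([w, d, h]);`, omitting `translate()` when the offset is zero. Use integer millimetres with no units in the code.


translate([408, 288, 0]) cube([2410, 92, 2990]);
translate([408, 5776, 0]) cube([2410, 92, 2990]);
translate([408, 380, 0]) cube([92, 5396, 2990]);
translate([2726, 380, 0]) cube([92, 5396, 2990]);


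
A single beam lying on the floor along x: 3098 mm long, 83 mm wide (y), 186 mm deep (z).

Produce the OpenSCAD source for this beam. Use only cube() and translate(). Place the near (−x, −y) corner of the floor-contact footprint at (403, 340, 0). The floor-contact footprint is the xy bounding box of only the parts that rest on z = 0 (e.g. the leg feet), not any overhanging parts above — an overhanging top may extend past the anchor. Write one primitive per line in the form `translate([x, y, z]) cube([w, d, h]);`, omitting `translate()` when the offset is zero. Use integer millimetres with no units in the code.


translate([403, 340, 0]) cube([3098, 83, 186]);


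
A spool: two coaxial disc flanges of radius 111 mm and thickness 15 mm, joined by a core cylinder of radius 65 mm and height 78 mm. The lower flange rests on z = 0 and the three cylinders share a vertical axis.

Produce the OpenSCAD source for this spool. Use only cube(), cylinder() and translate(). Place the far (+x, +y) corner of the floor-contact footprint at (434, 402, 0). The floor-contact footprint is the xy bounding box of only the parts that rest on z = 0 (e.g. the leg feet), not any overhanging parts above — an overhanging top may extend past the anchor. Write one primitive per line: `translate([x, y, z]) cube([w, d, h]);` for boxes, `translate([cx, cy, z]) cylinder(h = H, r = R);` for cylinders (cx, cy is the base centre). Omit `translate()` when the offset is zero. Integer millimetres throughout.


translate([323, 291, 0]) cylinder(h = 15, r = 111);
translate([323, 291, 15]) cylinder(h = 78, r = 65);
translate([323, 291, 93]) cylinder(h = 15, r = 111);


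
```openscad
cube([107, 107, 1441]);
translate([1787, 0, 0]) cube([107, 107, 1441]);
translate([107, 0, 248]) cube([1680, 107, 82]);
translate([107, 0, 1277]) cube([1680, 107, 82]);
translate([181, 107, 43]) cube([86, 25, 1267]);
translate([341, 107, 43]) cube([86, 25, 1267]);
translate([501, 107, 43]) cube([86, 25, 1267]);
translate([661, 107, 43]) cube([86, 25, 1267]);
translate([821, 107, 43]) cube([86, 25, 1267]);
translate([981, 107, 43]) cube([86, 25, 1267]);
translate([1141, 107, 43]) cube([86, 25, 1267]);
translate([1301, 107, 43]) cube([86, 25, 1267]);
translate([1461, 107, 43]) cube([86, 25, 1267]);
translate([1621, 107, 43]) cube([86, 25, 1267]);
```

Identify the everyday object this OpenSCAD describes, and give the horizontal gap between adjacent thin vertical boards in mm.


A fence section. The picket gap is 74 mm.

Two posts, two rails, 10 pickets — a fence section. Span 1680 mm holds 10 pickets of 86 mm with 11 equal gaps: ⌊(1680 − 10·86) / 11⌋ = 74 mm.


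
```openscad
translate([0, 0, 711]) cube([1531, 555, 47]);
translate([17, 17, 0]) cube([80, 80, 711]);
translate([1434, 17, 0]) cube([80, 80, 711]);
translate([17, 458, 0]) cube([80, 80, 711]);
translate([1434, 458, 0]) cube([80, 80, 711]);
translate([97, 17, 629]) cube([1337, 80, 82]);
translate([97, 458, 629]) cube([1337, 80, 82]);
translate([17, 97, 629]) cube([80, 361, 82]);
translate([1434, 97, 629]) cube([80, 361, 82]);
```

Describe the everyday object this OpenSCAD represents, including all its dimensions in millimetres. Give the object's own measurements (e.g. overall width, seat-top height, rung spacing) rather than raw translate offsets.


A rectangular dining table. The top is 1531×555×47 mm with its upper surface at z = 758 mm. It stands on four 80×80 mm square legs, each inset 17 mm from the nearest pair of top edges, running from the floor to the underside of the top. Four apron rails, 80 mm thick and 82 mm tall, run between adjacent legs with their top edges flush with the underside of the top and their outer faces flush with the legs' outer faces.


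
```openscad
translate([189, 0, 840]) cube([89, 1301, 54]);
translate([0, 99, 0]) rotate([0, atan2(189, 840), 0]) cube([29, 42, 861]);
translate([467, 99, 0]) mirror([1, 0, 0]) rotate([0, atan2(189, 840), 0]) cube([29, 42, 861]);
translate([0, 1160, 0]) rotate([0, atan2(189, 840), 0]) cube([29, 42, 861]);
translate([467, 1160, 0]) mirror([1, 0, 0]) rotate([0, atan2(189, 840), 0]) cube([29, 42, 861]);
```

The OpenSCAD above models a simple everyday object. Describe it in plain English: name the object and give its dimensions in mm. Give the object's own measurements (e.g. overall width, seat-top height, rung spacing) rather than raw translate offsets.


A sawhorse. A 89×1301×54 mm beam (x, y, z) sits on two A-frame leg pairs. Each pair is two raked legs of 29×42 mm section (42 mm along y) splaying symmetrically in x. Each leg rises 840 mm vertically over 189 mm of horizontal reach and is 861 mm long along its own axis. Every leg's outer bottom edge rests on the floor and its outer top edge meets a bottom edge of the beam — the left legs (tilting toward +x) meet the beam's −x bottom edge, the right legs (their mirror images, tilting toward −x) meet its +x bottom edge — so the leg tops tuck under the beam, the beam's underside is 840 mm above the floor, and the feet are 467 mm apart outside-to-outside with the beam centred between them. The two leg pairs are set in 99 mm from either end of the beam.


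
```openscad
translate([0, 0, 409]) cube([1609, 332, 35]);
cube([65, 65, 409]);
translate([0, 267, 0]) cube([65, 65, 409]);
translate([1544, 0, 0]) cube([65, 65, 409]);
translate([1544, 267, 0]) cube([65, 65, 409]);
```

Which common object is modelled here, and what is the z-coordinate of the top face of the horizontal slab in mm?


A bench. The seat-top height is 444 mm.

A long slab on four corner posts — a bench. The slab sits at z = 409 with thickness 35, so the top is 409 + 35 = 444 mm.


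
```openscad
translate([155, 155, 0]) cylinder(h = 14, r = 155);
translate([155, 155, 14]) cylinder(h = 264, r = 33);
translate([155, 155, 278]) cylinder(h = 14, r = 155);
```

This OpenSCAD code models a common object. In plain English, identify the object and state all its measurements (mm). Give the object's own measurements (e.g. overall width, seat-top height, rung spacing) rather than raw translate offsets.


A spool: two coaxial disc flanges of radius 155 mm and thickness 14 mm, joined by a core cylinder of radius 33 mm and height 264 mm. The lower flange rests on z = 0 and the three cylinders share a vertical axis.


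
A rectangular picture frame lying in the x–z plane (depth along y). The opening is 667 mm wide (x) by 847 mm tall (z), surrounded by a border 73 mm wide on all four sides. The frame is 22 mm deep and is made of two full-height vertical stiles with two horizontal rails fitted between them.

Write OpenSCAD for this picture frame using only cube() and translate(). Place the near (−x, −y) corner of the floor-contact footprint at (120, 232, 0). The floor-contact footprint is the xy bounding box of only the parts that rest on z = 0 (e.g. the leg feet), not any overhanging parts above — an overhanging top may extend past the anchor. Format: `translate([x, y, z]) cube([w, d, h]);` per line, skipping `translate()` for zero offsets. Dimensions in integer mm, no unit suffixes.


translate([120, 232, 0]) cube([73, 22, 993]);
translate([860, 232, 0]) cube([73, 22, 993]);
translate([193, 232, 0]) cube([667, 22, 73]);
translate([193, 232, 920]) cube([667, 22, 73]);


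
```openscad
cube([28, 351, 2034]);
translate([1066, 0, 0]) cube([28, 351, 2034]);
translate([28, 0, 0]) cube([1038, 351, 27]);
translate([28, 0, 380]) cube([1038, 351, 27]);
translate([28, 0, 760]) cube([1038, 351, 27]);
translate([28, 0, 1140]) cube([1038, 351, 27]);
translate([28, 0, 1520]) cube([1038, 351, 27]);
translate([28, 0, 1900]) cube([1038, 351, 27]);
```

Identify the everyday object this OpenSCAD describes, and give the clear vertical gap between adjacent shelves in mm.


A bookshelf. The clear shelf gap is 353 mm.

Two tall side panels with 6 horizontal boards between them — a bookshelf. The first two shelf undersides are at z = 0 and z = 380; with shelf thickness 27, the clear gap is 380 − 0 − 27 = 353 mm.


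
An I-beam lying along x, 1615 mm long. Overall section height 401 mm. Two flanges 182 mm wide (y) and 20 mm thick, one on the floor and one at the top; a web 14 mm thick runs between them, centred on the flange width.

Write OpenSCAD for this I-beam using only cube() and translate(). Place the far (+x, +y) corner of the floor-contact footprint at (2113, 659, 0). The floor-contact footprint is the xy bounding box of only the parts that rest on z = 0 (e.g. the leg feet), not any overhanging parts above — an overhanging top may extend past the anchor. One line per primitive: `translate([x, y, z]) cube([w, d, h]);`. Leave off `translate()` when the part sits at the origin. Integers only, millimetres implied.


translate([498, 477, 0]) cube([1615, 182, 20]);
translate([498, 561, 20]) cube([1615, 14, 361]);
translate([498, 477, 381]) cube([1615, 182, 20]);


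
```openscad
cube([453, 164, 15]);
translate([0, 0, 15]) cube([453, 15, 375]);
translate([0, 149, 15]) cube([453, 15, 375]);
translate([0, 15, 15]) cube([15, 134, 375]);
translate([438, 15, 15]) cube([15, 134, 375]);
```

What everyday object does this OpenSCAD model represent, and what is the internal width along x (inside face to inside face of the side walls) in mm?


An open box. The internal width is 423 mm.

A 453×164 base slab with four walls standing on it — an open box. The base is 453 mm wide and the walls are 15 mm thick, so the internal width is 453 − 2 × 15 = 423 mm.


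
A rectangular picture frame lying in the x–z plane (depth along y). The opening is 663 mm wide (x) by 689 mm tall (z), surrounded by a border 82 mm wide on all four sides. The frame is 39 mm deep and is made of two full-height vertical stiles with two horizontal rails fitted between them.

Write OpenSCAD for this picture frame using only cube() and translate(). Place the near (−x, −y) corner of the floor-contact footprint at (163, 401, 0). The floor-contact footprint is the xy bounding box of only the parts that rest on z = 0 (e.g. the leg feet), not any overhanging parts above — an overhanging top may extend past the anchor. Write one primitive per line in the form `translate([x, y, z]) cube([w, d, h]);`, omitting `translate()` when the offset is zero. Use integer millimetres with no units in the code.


translate([163, 401, 0]) cube([82, 39, 853]);
translate([908, 401, 0]) cube([82, 39, 853]);
translate([245, 401, 0]) cube([663, 39, 82]);
translate([245, 401, 771]) cube([663, 39, 82]);


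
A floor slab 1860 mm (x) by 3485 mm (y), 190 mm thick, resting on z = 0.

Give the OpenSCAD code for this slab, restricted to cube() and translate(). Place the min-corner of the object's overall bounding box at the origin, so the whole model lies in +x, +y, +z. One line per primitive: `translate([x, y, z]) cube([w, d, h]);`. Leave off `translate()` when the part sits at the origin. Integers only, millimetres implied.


cube([1860, 3485, 190]);


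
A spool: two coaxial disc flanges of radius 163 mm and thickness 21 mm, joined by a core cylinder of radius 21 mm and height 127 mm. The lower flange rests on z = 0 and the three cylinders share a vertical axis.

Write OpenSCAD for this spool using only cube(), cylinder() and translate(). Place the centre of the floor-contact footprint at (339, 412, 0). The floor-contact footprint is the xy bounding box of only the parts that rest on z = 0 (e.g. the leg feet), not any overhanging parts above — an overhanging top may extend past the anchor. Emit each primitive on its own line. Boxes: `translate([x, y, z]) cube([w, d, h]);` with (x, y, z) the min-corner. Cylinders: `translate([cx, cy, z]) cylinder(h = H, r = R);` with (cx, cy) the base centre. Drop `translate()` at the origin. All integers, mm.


translate([339, 412, 0]) cylinder(h = 21, r = 163);
translate([339, 412, 21]) cylinder(h = 127, r = 21);
translate([339, 412, 148]) cylinder(h = 21, r = 163);


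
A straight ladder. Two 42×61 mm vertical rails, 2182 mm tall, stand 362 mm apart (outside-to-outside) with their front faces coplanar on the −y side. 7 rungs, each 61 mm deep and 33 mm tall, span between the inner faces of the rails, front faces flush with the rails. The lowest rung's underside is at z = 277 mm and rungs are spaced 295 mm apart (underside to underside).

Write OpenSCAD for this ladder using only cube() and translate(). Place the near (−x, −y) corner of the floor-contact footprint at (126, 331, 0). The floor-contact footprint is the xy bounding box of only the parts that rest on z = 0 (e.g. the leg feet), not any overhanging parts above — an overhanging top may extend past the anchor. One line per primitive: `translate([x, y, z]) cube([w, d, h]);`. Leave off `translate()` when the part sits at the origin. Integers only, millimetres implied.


// rung span = 362 - 2*42 = 278
// rung[k] z = 277 + k*295
translate([126, 331, 0]) cube([42, 61, 2182]);
translate([446, 331, 0]) cube([42, 61, 2182]);
translate([168, 331, 277]) cube([278, 61, 33]);
translate([168, 331, 572]) cube([278, 61, 33]);
translate([168, 331, 867]) cube([278, 61, 33]);
translate([168, 331, 1162]) cube([278, 61, 33]);
translate([168, 331, 1457]) cube([278, 61, 33]);
translate([168, 331, 1752]) cube([278, 61, 33]);
translate([168, 331, 2047]) cube([278, 61, 33]);


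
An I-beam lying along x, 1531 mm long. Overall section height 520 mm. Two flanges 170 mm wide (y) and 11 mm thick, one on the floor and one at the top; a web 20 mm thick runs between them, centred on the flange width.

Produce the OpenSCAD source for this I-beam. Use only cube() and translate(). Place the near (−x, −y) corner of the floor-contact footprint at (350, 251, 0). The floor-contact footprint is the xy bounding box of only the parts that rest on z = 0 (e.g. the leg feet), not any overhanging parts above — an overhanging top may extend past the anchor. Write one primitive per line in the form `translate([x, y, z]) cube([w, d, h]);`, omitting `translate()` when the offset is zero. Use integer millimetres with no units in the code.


translate([350, 251, 0]) cube([1531, 170, 11]);
translate([350, 326, 11]) cube([1531, 20, 498]);
translate([350, 251, 509]) cube([1531, 170, 11]);


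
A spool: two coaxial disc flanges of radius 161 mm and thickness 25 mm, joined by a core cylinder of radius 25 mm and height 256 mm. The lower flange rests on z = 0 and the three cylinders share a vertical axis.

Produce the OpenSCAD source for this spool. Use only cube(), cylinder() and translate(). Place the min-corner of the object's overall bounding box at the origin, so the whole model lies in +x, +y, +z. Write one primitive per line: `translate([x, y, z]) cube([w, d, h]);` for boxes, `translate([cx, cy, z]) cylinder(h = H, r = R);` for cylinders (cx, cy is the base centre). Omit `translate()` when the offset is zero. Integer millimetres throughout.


translate([161, 161, 0]) cylinder(h = 25, r = 161);
translate([161, 161, 25]) cylinder(h = 256, r = 25);
translate([161, 161, 281]) cylinder(h = 25, r = 161);


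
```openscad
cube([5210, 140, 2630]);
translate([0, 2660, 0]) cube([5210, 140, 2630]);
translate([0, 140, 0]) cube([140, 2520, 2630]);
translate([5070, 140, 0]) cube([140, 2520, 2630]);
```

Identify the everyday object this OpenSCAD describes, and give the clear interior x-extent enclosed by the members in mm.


A house (or room) frame. The interior width is 4930 mm.

Four 2630 mm walls enclosing a rectangle with no floor or roof — a room or house frame. Outside width is 5210 mm and wall thickness is 140 mm, so the interior width is 5210 − 2 × 140 = 4930 mm.


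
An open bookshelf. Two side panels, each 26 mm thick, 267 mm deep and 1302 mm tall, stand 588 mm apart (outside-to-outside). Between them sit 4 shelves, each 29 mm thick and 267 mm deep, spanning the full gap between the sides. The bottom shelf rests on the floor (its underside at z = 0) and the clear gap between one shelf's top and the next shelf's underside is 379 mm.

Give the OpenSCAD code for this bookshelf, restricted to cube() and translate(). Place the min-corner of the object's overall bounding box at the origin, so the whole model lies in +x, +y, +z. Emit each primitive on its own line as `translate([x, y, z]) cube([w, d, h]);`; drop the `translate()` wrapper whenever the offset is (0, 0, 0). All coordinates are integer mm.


cube([26, 267, 1302]);
translate([562, 0, 0]) cube([26, 267, 1302]);
translate([26, 0, 0]) cube([536, 267, 29]);
translate([26, 0, 408]) cube([536, 267, 29]);
translate([26, 0, 816]) cube([536, 267, 29]);
translate([26, 0, 1224]) cube([536, 267, 29]);


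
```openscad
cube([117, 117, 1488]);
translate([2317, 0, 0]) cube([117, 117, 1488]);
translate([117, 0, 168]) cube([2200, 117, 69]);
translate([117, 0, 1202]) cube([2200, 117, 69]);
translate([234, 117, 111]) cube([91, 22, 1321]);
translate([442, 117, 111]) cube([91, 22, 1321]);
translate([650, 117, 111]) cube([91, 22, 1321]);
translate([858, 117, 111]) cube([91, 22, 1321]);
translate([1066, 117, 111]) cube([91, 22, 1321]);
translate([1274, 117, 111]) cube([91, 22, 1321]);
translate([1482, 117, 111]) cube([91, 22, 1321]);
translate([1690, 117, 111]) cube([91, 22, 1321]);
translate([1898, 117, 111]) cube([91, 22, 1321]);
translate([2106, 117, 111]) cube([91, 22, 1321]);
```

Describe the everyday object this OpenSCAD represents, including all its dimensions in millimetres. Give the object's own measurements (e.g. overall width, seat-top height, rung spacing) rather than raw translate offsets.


A fence section. Two 117×117 mm posts, 1488 mm tall, stand on the floor with a clear span of 2200 mm between their inner faces. Two horizontal rails of 117×69 mm section span the gap between the posts with their undersides at z = 168 mm and z = 1202 mm, flush with the posts' −y face. 10 pickets, each 91 mm wide, 22 mm thick and 1321 mm tall, are fixed to the +y face of the rails with their bottoms at z = 111 mm, spaced across the span with a 117 mm gap after the −x post and between neighbouring pickets, with 120 mm left before the +x post.


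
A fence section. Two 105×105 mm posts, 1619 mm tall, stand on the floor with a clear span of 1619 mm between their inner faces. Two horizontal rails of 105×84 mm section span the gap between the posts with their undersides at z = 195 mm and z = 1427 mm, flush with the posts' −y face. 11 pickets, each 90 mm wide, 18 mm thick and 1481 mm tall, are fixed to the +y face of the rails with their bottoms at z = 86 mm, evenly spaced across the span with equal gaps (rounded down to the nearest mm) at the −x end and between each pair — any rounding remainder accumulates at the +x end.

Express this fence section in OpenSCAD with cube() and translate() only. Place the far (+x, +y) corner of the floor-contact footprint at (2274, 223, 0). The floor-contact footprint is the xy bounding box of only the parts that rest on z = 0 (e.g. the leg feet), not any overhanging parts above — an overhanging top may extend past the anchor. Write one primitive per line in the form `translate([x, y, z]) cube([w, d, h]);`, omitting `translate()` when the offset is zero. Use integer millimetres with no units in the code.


translate([445, 118, 0]) cube([105, 105, 1619]);
translate([2169, 118, 0]) cube([105, 105, 1619]);
translate([550, 118, 195]) cube([1619, 105, 84]);
translate([550, 118, 1427]) cube([1619, 105, 84]);
translate([602, 223, 86]) cube([90, 18, 1481]);
translate([744, 223, 86]) cube([90, 18, 1481]);
translate([886, 223, 86]) cube([90, 18, 1481]);
translate([1028, 223, 86]) cube([90, 18, 1481]);
translate([1170, 223, 86]) cube([90, 18, 1481]);
translate([1312, 223, 86]) cube([90, 18, 1481]);
translate([1454, 223, 86]) cube([90, 18, 1481]);
translate([1596, 223, 86]) cube([90, 18, 1481]);
translate([1738, 223, 86]) cube([90, 18, 1481]);
translate([1880, 223, 86]) cube([90, 18, 1481]);
translate([2022, 223, 86]) cube([90, 18, 1481]);


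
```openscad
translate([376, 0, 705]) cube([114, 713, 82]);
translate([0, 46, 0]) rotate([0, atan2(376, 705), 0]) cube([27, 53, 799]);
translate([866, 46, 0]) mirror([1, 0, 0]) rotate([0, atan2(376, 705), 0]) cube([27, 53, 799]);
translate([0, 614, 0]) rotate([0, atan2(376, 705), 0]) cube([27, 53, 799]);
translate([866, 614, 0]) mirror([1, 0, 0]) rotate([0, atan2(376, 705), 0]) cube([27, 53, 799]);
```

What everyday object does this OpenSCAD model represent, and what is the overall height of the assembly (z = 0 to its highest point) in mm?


A sawhorse. The overall height is 787 mm.

A beam across two mirrored pairs of raked legs — a sawhorse. The beam's underside is at z = 705 (matching the legs' vertical rise in atan2(376, 705)) and the beam is 82 mm tall, so its top is at 705 + 82 = 787 mm. The raked legs top out at the beam's underside, so that is the highest point.


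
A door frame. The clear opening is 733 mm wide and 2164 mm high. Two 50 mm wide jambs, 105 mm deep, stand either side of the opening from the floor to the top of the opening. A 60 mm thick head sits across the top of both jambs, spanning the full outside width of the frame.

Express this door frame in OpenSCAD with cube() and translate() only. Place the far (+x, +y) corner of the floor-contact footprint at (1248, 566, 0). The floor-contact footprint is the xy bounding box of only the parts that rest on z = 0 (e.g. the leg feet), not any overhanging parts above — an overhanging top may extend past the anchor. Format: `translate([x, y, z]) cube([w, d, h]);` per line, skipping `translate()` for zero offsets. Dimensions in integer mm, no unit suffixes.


translate([415, 461, 0]) cube([50, 105, 2164]);
translate([1198, 461, 0]) cube([50, 105, 2164]);
translate([415, 461, 2164]) cube([833, 105, 60]);


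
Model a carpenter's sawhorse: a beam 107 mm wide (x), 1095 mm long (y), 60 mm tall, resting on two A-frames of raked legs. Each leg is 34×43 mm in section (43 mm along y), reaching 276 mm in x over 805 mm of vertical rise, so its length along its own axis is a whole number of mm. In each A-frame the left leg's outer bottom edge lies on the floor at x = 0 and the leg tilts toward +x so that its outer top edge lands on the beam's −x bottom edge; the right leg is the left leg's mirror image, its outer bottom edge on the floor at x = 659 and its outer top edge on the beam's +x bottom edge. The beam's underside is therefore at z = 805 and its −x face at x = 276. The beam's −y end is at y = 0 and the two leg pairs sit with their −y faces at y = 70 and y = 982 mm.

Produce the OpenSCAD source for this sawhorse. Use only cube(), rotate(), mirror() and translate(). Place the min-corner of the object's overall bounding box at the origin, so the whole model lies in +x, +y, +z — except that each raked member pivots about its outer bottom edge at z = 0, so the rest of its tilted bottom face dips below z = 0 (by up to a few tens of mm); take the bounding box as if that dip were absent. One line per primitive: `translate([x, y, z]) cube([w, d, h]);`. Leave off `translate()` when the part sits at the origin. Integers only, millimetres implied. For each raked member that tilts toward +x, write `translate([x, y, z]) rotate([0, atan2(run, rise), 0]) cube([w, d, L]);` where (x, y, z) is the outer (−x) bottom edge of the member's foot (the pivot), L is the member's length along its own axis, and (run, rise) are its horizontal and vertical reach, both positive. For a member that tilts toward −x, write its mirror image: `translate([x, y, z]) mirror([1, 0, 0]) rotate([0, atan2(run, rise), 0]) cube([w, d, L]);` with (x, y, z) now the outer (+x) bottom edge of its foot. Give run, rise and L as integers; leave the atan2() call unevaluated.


translate([276, 0, 805]) cube([107, 1095, 60]);
translate([0, 70, 0]) rotate([0, atan2(276, 805), 0]) cube([34, 43, 851]);
translate([659, 70, 0]) mirror([1, 0, 0]) rotate([0, atan2(276, 805), 0]) cube([34, 43, 851]);
translate([0, 982, 0]) rotate([0, atan2(276, 805), 0]) cube([34, 43, 851]);
translate([659, 982, 0]) mirror([1, 0, 0]) rotate([0, atan2(276, 805), 0]) cube([34, 43, 851]);


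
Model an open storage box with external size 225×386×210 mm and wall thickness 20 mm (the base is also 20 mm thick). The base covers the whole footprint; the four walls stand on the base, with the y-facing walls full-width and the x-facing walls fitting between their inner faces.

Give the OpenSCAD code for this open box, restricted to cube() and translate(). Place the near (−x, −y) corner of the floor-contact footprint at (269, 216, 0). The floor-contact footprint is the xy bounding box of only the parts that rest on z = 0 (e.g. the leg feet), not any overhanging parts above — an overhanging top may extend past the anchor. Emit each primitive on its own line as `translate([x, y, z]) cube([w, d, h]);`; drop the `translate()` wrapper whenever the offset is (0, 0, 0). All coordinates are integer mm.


translate([269, 216, 0]) cube([225, 386, 20]);
translate([269, 216, 20]) cube([225, 20, 190]);
translate([269, 582, 20]) cube([225, 20, 190]);
translate([269, 236, 20]) cube([20, 346, 190]);
translate([474, 236, 20]) cube([20, 346, 190]);


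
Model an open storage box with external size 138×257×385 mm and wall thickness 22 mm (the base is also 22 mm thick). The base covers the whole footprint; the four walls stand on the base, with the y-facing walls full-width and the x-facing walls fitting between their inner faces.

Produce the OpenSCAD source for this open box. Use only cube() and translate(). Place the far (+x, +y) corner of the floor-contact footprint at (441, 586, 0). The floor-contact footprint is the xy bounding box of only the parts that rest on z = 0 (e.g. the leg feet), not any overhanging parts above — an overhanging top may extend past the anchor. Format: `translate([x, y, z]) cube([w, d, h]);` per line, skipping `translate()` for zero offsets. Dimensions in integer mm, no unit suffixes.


translate([303, 329, 0]) cube([138, 257, 22]);
translate([303, 329, 22]) cube([138, 22, 363]);
translate([303, 564, 22]) cube([138, 22, 363]);
translate([303, 351, 22]) cube([22, 213, 363]);
translate([419, 351, 22]) cube([22, 213, 363]);


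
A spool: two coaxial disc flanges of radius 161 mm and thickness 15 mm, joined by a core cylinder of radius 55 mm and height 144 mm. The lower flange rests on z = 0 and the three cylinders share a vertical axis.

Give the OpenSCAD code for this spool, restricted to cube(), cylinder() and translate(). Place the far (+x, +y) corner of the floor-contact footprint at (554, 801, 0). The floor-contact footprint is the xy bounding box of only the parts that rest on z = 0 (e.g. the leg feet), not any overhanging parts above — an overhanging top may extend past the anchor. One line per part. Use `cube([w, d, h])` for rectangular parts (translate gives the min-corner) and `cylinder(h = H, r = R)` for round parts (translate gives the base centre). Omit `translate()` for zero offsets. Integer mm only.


translate([393, 640, 0]) cylinder(h = 15, r = 161);
translate([393, 640, 15]) cylinder(h = 144, r = 55);
translate([393, 640, 159]) cylinder(h = 15, r = 161);


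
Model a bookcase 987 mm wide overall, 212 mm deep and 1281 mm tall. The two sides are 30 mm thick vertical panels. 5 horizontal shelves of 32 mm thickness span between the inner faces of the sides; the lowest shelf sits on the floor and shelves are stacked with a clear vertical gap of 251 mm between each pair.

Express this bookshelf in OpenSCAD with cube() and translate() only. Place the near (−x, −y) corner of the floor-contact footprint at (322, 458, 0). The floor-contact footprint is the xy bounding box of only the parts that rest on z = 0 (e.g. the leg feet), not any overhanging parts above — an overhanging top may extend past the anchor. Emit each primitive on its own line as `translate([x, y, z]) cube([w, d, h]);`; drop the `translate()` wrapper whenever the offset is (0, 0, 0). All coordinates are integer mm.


translate([322, 458, 0]) cube([30, 212, 1281]);
translate([1279, 458, 0]) cube([30, 212, 1281]);
translate([352, 458, 0]) cube([927, 212, 32]);
translate([352, 458, 283]) cube([927, 212, 32]);
translate([352, 458, 566]) cube([927, 212, 32]);
translate([352, 458, 849]) cube([927, 212, 32]);
translate([352, 458, 1132]) cube([927, 212, 32]);


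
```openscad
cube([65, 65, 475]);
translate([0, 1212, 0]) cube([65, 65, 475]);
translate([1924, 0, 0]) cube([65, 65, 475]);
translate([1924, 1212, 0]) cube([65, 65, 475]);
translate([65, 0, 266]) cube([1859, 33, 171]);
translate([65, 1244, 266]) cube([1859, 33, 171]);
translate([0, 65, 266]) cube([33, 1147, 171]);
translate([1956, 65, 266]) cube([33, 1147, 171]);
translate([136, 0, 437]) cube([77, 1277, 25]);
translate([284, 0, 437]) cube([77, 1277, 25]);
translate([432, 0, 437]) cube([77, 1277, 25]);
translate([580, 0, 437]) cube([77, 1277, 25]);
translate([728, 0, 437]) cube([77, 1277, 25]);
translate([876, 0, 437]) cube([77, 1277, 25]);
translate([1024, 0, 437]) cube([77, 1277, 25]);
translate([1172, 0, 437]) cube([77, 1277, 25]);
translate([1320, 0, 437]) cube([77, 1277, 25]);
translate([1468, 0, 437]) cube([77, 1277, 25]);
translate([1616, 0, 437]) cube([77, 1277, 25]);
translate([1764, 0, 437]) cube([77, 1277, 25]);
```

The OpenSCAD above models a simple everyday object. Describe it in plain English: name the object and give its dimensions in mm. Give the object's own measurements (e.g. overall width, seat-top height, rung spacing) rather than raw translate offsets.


A bed frame 1989 mm long (x) by 1277 mm wide (y). Four 65×65 mm corner posts, 475 mm tall, at the corners of the footprint. Four rails of 33 mm thickness and 171 mm height run between adjacent posts with their undersides at z = 266 mm, their outer faces flush with the outside of the frame (the two x-running rails run between the posts' inner faces; the two y-running rails run between the posts' inner faces). 12 slats, each 77 mm wide (x) and 25 mm thick, lie across the top of the two x-running rails, running the full 1277 mm width of the frame in y; along x they sit between the end posts with a 71 mm gap after the −x posts and between neighbouring slats, leaving 83 mm before the +x posts.
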